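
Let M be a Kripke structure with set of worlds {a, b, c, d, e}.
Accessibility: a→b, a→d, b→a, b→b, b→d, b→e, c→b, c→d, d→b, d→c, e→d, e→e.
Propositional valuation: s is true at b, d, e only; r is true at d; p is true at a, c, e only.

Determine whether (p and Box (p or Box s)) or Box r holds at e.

At e: p and Box (p or Box s) is false, Box r is false, so (p and Box (p or Box s)) or Box r is false.
  At e: p is true, Box (p or Box s) is false, so p and Box (p or Box s) is false.
    At e: Box (p or Box s) requires p or Box s at every successor {d, e}.
      p or Box s fails at d, so Box (p or Box s) is false at e.
  At e: Box r requires r at every successor {d, e}.
    r fails at e, so Box r is false at e.

No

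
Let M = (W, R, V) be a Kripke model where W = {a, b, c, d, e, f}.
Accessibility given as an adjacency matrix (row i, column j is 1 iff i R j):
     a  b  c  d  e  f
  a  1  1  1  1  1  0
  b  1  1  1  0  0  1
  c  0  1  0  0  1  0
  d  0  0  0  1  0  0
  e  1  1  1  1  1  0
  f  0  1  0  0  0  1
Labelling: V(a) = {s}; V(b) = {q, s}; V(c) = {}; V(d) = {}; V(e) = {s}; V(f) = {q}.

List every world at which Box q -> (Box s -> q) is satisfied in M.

a, b, c, d, e, f

Let φ = Box q -> (Box s -> q). Evaluate φ at each world:
  a (successors {a, b, c, d, e}): φ is true.
  b (successors {a, b, c, f}): φ is true.
  c (successors {b, e}): φ is true.
  d (successors {d}): φ is true.
  e (successors {a, b, c, d, e}): φ is true.
  f (successors {b, f}): φ is true.
For instance, at e:
  At e: Box q is false, Box s -> q is true, so Box q -> (Box s -> q) is true.
    At e: Box q requires q at every successor {a, b, c, d, e}.
      q fails at a, so Box q is false at e.
    At e: Box s is false, q is false, so Box s -> q is true.
      At e: Box s requires s at every successor {a, b, c, d, e}.
        s fails at c, so Box s is false at e.
Satisfying worlds: {a, b, c, d, e, f}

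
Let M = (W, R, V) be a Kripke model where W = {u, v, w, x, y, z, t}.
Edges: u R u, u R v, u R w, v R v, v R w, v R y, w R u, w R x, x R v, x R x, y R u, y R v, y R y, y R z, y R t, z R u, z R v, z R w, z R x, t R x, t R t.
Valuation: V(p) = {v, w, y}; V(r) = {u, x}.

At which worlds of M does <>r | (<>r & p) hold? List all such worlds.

Let φ = <>r | (<>r & p). Evaluate φ at each world:
  u (successors {u, v, w}): φ is true.
  v (successors {v, w, y}): φ is false.
  w (successors {u, x}): φ is true.
  x (successors {v, x}): φ is true.
  y (successors {u, v, y, z, t}): φ is true.
  z (successors {u, v, w, x}): φ is true.
  t (successors {x, t}): φ is true.
For instance, at y:
  At y: <>r is true, <>r & p is true, so <>r | (<>r & p) is true.
    At y: <>r requires r at some successor in {u, v, y, z, t}.
      r holds at u, so <>r is true at y.
    At y: <>r is true, p is true, so <>r & p is true.
      At y: <>r requires r at some successor in {u, v, y, z, t}.
        r holds at u, so <>r is true at y.
Satisfying worlds: {u, w, x, y, z, t}

u, w, x, y, z, t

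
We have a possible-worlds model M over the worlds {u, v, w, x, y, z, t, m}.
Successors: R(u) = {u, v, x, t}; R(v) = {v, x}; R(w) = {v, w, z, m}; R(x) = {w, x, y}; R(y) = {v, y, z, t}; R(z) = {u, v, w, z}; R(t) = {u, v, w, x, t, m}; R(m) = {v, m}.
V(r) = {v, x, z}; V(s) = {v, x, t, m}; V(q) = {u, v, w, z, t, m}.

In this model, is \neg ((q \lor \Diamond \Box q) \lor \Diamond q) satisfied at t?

At t: (q \lor \Diamond \Box q) \lor \Diamond q is true, so \neg ((q \lor \Diamond \Box q) \lor \Diamond q) is false.
  At t: q \lor \Diamond \Box q is true, \Diamond q is true, so (q \lor \Diamond \Box q) \lor \Diamond q is true.
    At t: q is true, \Diamond \Box q is true, so q \lor \Diamond \Box q is true.
      At t: \Diamond \Box q requires \Box q at some successor in {u, v, w, x, t, m}.
        \Box q holds at w, so \Diamond \Box q is true at t.
    At t: \Diamond q requires q at some successor in {u, v, w, x, t, m}.
      q holds at u, so \Diamond q is true at t.

No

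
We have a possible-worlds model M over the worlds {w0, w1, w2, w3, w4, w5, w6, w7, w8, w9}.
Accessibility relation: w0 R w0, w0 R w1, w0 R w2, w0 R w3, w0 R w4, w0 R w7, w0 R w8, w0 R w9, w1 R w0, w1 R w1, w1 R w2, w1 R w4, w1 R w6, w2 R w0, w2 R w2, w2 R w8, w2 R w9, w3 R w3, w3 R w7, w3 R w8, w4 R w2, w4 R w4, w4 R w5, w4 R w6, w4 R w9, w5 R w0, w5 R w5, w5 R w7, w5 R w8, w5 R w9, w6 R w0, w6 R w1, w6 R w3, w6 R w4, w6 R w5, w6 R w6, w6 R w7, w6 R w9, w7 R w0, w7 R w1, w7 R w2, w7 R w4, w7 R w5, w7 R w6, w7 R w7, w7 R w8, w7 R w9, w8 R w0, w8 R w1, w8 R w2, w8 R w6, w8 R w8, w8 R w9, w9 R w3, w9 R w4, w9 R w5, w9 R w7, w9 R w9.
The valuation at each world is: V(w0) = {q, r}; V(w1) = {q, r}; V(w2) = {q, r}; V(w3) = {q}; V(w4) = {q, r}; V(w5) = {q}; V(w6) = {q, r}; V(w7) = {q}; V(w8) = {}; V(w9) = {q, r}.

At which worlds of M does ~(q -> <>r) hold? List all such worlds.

w3

Recall that <>ψ holds at a world iff ψ holds at some accessible world.
Let φ = ~(q -> <>r). Evaluate φ at each world:
  w0 (successors {w0, w1, w2, w3, w4, w7, w8, w9}): φ is false.
  w1 (successors {w0, w1, w2, w4, w6}): φ is false.
  w2 (successors {w0, w2, w8, w9}): φ is false.
  w3 (successors {w3, w7, w8}): φ is true.
  w4 (successors {w2, w4, w5, w6, w9}): φ is false.
  w5 (successors {w0, w5, w7, w8, w9}): φ is false.
  w6 (successors {w0, w1, w3, w4, w5, w6, w7, w9}): φ is false.
  w7 (successors {w0, w1, w2, w4, w5, w6, w7, w8, w9}): φ is false.
  w8 (successors {w0, w1, w2, w6, w8, w9}): φ is false.
  w9 (successors {w3, w4, w5, w7, w9}): φ is false.
For instance, at w3:
  At w3: q -> <>r is false, so ~(q -> <>r) is true.
    At w3: q is true, <>r is false, so q -> <>r is false.
      At w3: <>r requires r at some successor in {w3, w7, w8}.
        At w3: r is false.
        At w7: r is false.
        At w8: r is false.
      So <>r is false at w3.
Satisfying worlds: {w3}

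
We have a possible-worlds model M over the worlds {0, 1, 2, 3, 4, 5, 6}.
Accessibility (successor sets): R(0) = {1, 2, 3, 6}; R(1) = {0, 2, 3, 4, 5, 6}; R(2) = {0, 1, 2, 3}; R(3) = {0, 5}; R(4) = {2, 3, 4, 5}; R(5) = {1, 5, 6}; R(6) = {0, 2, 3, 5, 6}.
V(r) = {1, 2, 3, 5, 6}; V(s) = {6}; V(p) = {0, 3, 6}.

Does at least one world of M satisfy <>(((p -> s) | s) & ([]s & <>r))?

No

Recall that []ψ holds at a world iff ψ holds at every accessible world, and <>ψ holds iff ψ holds at some accessible world.
Let φ = <>(((p -> s) | s) & ([]s & <>r)). Evaluate φ at each world:
  0 (successors {1, 2, 3, 6}): φ is false.
  1 (successors {0, 2, 3, 4, 5, 6}): φ is false.
  2 (successors {0, 1, 2, 3}): φ is false.
  3 (successors {0, 5}): φ is false.
  4 (successors {2, 3, 4, 5}): φ is false.
  5 (successors {1, 5, 6}): φ is false.
  6 (successors {0, 2, 3, 5, 6}): φ is false.
For instance, at 2:
  At 2: <>(((p -> s) | s) & ([]s & <>r)) requires ((p -> s) | s) & ([]s & <>r) at some successor in {0, 1, 2, 3}.
    At 0: ((p -> s) | s) & ([]s & <>r) is false.
    At 1: ((p -> s) | s) & ([]s & <>r) is false.
    At 2: ((p -> s) | s) & ([]s & <>r) is false.
    At 3: ((p -> s) | s) & ([]s & <>r) is false.
  So <>(((p -> s) | s) & ([]s & <>r)) is false at 2.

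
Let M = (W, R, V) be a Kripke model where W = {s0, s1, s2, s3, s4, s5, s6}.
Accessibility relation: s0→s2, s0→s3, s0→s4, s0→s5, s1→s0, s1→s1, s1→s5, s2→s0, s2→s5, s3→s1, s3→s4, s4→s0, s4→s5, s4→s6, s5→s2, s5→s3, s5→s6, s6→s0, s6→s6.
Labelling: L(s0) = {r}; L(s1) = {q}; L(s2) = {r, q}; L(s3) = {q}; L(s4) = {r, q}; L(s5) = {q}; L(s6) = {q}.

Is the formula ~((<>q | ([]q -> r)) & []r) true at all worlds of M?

Let φ = ~((<>q | ([]q -> r)) & []r). Evaluate φ at each world:
  s0 (successors {s2, s3, s4, s5}): φ is true.
  s1 (successors {s0, s1, s5}): φ is true.
  s2 (successors {s0, s5}): φ is true.
  s3 (successors {s1, s4}): φ is true.
  s4 (successors {s0, s5, s6}): φ is true.
  s5 (successors {s2, s3, s6}): φ is true.
  s6 (successors {s0, s6}): φ is true.
For instance, at s4:
  At s4: (<>q | ([]q -> r)) & []r is false, so ~((<>q | ([]q -> r)) & []r) is true.
    At s4: <>q | ([]q -> r) is true, []r is false, so (<>q | ([]q -> r)) & []r is false.
      At s4: <>q is true, []q -> r is true, so <>q | ([]q -> r) is true.
      At s4: []r requires r at every successor {s0, s5, s6}.
        r fails at s5, so []r is false at s4.

Yes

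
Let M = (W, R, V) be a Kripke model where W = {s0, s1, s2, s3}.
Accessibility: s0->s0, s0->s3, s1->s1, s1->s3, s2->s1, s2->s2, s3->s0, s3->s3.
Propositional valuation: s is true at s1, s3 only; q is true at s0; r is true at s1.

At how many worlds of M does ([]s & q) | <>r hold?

Recall that []ψ holds at a world iff ψ holds at every accessible world, and <>ψ holds iff ψ holds at some accessible world.
Let φ = ([]s & q) | <>r. Evaluate φ at each world:
  s0 (successors {s0, s3}): φ is false.
  s1 (successors {s1, s3}): φ is true.
  s2 (successors {s1, s2}): φ is true.
  s3 (successors {s0, s3}): φ is false.
For instance, at s1:
  At s1: []s & q is false, <>r is true, so ([]s & q) | <>r is true.
    At s1: []s is true, q is false, so []s & q is false.
      At s1: []s requires s at every successor {s1, s3}.
        At s1: s is true.
        At s3: s is true.
      So []s is true at s1.
    At s1: <>r requires r at some successor in {s1, s3}.
      r holds at s1, so <>r is true at s1.
Satisfying worlds: {s1, s2}

2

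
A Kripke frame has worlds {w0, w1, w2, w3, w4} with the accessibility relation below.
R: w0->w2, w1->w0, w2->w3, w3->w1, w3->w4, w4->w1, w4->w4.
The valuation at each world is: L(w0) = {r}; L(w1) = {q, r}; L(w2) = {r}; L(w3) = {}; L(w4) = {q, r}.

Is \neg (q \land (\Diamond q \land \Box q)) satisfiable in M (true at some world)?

Recall that \Box ψ holds at a world iff ψ holds at every accessible world, and \Diamond ψ holds iff ψ holds at some accessible world.
Let φ = \neg (q \land (\Diamond q \land \Box q)). Evaluate φ at each world:
  w0 (successors {w2}): φ is true.
  w1 (successors {w0}): φ is true.
  w2 (successors {w3}): φ is true.
  w3 (successors {w1, w4}): φ is true.
  w4 (successors {w1, w4}): φ is false.
Detail at w0 (witness):
  At w0: q \land (\Diamond q \land \Box q) is false, so \neg (q \land (\Diamond q \land \Box q)) is true.
    At w0: q is false, \Diamond q \land \Box q is false, so q \land (\Diamond q \land \Box q) is false.
      At w0: \Diamond q is false, \Box q is false, so \Diamond q \land \Box q is false.

Yes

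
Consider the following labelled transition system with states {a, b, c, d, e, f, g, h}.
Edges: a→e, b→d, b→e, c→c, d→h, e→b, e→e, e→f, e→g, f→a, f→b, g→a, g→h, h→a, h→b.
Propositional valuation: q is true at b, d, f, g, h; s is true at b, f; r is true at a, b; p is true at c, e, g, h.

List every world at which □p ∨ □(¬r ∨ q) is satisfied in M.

a, b, c, d, e

Let φ = □p ∨ □(¬r ∨ q). Evaluate φ at each world:
  a (successors {e}): φ is true.
  b (successors {d, e}): φ is true.
  c (successors {c}): φ is true.
  d (successors {h}): φ is true.
  e (successors {b, e, f, g}): φ is true.
  f (successors {a, b}): φ is false.
  g (successors {a, h}): φ is false.
  h (successors {a, b}): φ is false.
For instance, at e:
  At e: □p is false, □(¬r ∨ q) is true, so □p ∨ □(¬r ∨ q) is true.
    At e: □p requires p at every successor {b, e, f, g}.
      p fails at b, so □p is false at e.
    At e: □(¬r ∨ q) requires ¬r ∨ q at every successor {b, e, f, g}.
      At b: ¬r ∨ q is true.
      At e: ¬r ∨ q is true.
      At f: ¬r ∨ q is true.
      At g: ¬r ∨ q is true.
    So □(¬r ∨ q) is true at e.
Satisfying worlds: {a, b, c, d, e}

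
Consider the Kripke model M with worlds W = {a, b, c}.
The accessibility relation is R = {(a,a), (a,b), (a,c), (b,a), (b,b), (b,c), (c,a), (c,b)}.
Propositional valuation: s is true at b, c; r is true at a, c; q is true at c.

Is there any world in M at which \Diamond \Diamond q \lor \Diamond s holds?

Yes

Let φ = \Diamond \Diamond q \lor \Diamond s. Evaluate φ at each world:
  a (successors {a, b, c}): φ is true.
  b (successors {a, b, c}): φ is true.
  c (successors {a, b}): φ is true.
Detail at a (witness):
  At a: \Diamond \Diamond q is true, \Diamond s is true, so \Diamond \Diamond q \lor \Diamond s is true.
    At a: \Diamond \Diamond q requires \Diamond q at some successor in {a, b, c}.
      \Diamond q holds at a, so \Diamond \Diamond q is true at a.
    At a: \Diamond s requires s at some successor in {a, b, c}.
      s holds at b, so \Diamond s is true at a.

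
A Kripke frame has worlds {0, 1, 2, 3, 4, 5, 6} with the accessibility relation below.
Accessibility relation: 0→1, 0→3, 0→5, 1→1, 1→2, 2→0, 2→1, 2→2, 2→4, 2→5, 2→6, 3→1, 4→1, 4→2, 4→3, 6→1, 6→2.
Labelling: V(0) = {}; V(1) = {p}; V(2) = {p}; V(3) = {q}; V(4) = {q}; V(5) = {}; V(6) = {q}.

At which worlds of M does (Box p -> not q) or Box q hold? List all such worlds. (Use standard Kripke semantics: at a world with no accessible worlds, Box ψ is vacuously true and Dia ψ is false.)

0, 1, 2, 4, 5

Let φ = (Box p -> not q) or Box q. Evaluate φ at each world:
  0 (successors {1, 3, 5}): φ is true.
  1 (successors {1, 2}): φ is true.
  2 (successors {0, 1, 2, 4, 5, 6}): φ is true.
  3 (successors {1}): φ is false.
  4 (successors {1, 2, 3}): φ is true.
  5 (successors ∅): φ is true.
  6 (successors {1, 2}): φ is false.
For instance, at 4:
  At 4: Box p -> not q is true, Box q is false, so (Box p -> not q) or Box q is true.
    At 4: Box p is false, not q is false, so Box p -> not q is true.
      At 4: Box p requires p at every successor {1, 2, 3}.
        p fails at 3, so Box p is false at 4.
    At 4: Box q requires q at every successor {1, 2, 3}.
      q fails at 1, so Box q is false at 4.
Satisfying worlds: {0, 1, 2, 4, 5}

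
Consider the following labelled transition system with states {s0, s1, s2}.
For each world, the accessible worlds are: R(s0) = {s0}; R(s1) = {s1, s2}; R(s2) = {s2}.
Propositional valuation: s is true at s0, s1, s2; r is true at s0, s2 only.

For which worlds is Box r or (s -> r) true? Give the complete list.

s0, s2

Let φ = Box r or (s -> r). Evaluate φ at each world:
  s0 (successors {s0}): φ is true.
  s1 (successors {s1, s2}): φ is false.
  s2 (successors {s2}): φ is true.
For instance, at s2:
  At s2: Box r is true, s -> r is true, so Box r or (s -> r) is true.
    At s2: Box r requires r at every successor {s2}.
      At s2: r is true.
    So Box r is true at s2.
Satisfying worlds: {s0, s2}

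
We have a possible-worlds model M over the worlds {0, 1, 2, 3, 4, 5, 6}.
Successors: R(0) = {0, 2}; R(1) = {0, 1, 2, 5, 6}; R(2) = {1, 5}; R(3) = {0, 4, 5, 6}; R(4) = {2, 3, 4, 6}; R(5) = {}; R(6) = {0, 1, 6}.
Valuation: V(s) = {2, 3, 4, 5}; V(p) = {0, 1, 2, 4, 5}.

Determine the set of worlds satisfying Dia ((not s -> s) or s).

0, 1, 2, 3, 4

Let φ = Dia ((not s -> s) or s). Evaluate φ at each world:
  0 (successors {0, 2}): φ is true.
  1 (successors {0, 1, 2, 5, 6}): φ is true.
  2 (successors {1, 5}): φ is true.
  3 (successors {0, 4, 5, 6}): φ is true.
  4 (successors {2, 3, 4, 6}): φ is true.
  5 (successors ∅): φ is false.
  6 (successors {0, 1, 6}): φ is false.
For instance, at 4:
  At 4: Dia ((not s -> s) or s) requires (not s -> s) or s at some successor in {2, 3, 4, 6}.
    (not s -> s) or s holds at 2, so Dia ((not s -> s) or s) is true at 4.
Satisfying worlds: {0, 1, 2, 3, 4}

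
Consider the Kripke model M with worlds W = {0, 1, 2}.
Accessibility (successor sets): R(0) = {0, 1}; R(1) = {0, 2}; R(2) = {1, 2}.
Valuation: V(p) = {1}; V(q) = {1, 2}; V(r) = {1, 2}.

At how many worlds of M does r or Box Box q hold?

2

Let φ = r or Box Box q. Evaluate φ at each world:
  0 (successors {0, 1}): φ is false.
  1 (successors {0, 2}): φ is true.
  2 (successors {1, 2}): φ is true.
For instance, at 2:
  At 2: r is true, Box Box q is false, so r or Box Box q is true.
    At 2: Box Box q requires Box q at every successor {1, 2}.
      Box q fails at 1, so Box Box q is false at 2.
Satisfying worlds: {1, 2}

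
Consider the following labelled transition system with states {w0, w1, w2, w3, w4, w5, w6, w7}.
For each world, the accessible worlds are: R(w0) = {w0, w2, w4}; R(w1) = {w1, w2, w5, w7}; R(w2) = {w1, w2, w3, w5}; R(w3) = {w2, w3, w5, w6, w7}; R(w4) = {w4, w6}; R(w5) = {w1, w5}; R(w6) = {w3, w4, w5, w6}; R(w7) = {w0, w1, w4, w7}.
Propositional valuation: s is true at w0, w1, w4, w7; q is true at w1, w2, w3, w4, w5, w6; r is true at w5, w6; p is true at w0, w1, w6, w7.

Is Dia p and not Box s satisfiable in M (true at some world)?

Yes

Recall that Box ψ holds at a world iff ψ holds at every accessible world, and Dia ψ holds iff ψ holds at some accessible world.
Let φ = Dia p and not Box s. Evaluate φ at each world:
  w0 (successors {w0, w2, w4}): φ is true.
  w1 (successors {w1, w2, w5, w7}): φ is true.
  w2 (successors {w1, w2, w3, w5}): φ is true.
  w3 (successors {w2, w3, w5, w6, w7}): φ is true.
  w4 (successors {w4, w6}): φ is true.
  w5 (successors {w1, w5}): φ is true.
  w6 (successors {w3, w4, w5, w6}): φ is true.
  w7 (successors {w0, w1, w4, w7}): φ is false.
Detail at w0 (witness):
  At w0: Dia p is true, not Box s is true, so Dia p and not Box s is true.
    At w0: Dia p requires p at some successor in {w0, w2, w4}.
      p holds at w0, so Dia p is true at w0.
    At w0: Box s is false, so not Box s is true.
      At w0: Box s requires s at every successor {w0, w2, w4}.
        s fails at w2, so Box s is false at w0.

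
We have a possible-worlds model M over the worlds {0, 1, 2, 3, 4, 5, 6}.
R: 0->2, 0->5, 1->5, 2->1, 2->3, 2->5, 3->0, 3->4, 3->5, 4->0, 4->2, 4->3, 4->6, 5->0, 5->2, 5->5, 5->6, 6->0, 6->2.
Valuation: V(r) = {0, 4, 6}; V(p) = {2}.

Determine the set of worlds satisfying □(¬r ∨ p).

0, 1, 2

Let φ = □(¬r ∨ p). Evaluate φ at each world:
  0 (successors {2, 5}): φ is true.
  1 (successors {5}): φ is true.
  2 (successors {1, 3, 5}): φ is true.
  3 (successors {0, 4, 5}): φ is false.
  4 (successors {0, 2, 3, 6}): φ is false.
  5 (successors {0, 2, 5, 6}): φ is false.
  6 (successors {0, 2}): φ is false.
For instance, at 6:
  At 6: □(¬r ∨ p) requires ¬r ∨ p at every successor {0, 2}.
    ¬r ∨ p fails at 0, so □(¬r ∨ p) is false at 6.
Satisfying worlds: {0, 1, 2}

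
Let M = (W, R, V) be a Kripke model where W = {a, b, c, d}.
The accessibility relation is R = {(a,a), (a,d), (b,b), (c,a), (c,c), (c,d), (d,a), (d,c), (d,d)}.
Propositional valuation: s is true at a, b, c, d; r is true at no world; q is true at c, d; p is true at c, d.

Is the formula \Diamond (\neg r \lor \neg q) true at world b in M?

Yes

Recall that \Diamond ψ holds at a world iff ψ holds at some accessible world.
At b: \Diamond (\neg r \lor \neg q) requires \neg r \lor \neg q at some successor in {b}.
  \neg r \lor \neg q holds at b, so \Diamond (\neg r \lor \neg q) is true at b.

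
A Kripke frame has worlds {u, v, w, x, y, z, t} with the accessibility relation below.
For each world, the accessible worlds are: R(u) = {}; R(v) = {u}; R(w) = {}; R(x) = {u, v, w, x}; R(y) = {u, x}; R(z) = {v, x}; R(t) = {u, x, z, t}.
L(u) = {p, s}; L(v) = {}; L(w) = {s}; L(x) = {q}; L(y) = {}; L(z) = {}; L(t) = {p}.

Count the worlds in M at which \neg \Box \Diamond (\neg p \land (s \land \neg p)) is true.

Let φ = \neg \Box \Diamond (\neg p \land (s \land \neg p)). Evaluate φ at each world:
  u (successors ∅): φ is false.
  v (successors {u}): φ is true.
  w (successors ∅): φ is false.
  x (successors {u, v, w, x}): φ is true.
  y (successors {u, x}): φ is true.
  z (successors {v, x}): φ is true.
  t (successors {u, x, z, t}): φ is true.
For instance, at y:
  At y: \Box \Diamond (\neg p \land (s \land \neg p)) is false, so \neg \Box \Diamond (\neg p \land (s \land \neg p)) is true.
    At y: \Box \Diamond (\neg p \land (s \land \neg p)) requires \Diamond (\neg p \land (s \land \neg p)) at every successor {u, x}.
      \Diamond (\neg p \land (s \land \neg p)) fails at u, so \Box \Diamond (\neg p \land (s \land \neg p)) is false at y.
Satisfying worlds: {v, x, y, z, t}

5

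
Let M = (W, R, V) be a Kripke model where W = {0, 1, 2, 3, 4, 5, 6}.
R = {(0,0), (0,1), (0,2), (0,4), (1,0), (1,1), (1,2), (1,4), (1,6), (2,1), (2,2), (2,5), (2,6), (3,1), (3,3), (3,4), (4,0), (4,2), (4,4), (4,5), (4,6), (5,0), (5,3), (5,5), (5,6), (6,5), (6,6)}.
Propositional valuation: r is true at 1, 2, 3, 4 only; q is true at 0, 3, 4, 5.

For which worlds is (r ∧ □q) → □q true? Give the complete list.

Let φ = (r ∧ □q) → □q. Evaluate φ at each world:
  0 (successors {0, 1, 2, 4}): φ is true.
  1 (successors {0, 1, 2, 4, 6}): φ is true.
  2 (successors {1, 2, 5, 6}): φ is true.
  3 (successors {1, 3, 4}): φ is true.
  4 (successors {0, 2, 4, 5, 6}): φ is true.
  5 (successors {0, 3, 5, 6}): φ is true.
  6 (successors {5, 6}): φ is true.
For instance, at 0:
  At 0: r ∧ □q is false, □q is false, so (r ∧ □q) → □q is true.
    At 0: r is false, □q is false, so r ∧ □q is false.
      At 0: □q requires q at every successor {0, 1, 2, 4}.
        q fails at 1, so □q is false at 0.
    At 0: □q requires q at every successor {0, 1, 2, 4}.
      q fails at 1, so □q is false at 0.
Satisfying worlds: {0, 1, 2, 3, 4, 5, 6}

0, 1, 2, 3, 4, 5, 6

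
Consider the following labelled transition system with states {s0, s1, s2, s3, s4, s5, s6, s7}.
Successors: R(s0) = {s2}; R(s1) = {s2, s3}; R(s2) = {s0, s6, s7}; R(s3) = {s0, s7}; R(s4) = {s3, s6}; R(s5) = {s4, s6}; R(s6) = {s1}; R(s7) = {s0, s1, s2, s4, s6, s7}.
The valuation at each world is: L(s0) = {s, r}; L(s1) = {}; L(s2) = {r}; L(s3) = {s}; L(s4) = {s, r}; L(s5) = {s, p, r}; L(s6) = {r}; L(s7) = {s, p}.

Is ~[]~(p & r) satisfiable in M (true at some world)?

Recall that []ψ holds at a world iff ψ holds at every accessible world, and <>ψ holds iff ψ holds at some accessible world.
Let φ = ~[]~(p & r). Evaluate φ at each world:
  s0 (successors {s2}): φ is false.
  s1 (successors {s2, s3}): φ is false.
  s2 (successors {s0, s6, s7}): φ is false.
  s3 (successors {s0, s7}): φ is false.
  s4 (successors {s3, s6}): φ is false.
  s5 (successors {s4, s6}): φ is false.
  s6 (successors {s1}): φ is false.
  s7 (successors {s0, s1, s2, s4, s6, s7}): φ is false.
For instance, at s2:
  At s2: []~(p & r) is true, so ~[]~(p & r) is false.
    At s2: []~(p & r) requires ~(p & r) at every successor {s0, s6, s7}.
      At s0: ~(p & r) is true.
      At s6: ~(p & r) is true.
      At s7: ~(p & r) is true.
    So []~(p & r) is true at s2.

No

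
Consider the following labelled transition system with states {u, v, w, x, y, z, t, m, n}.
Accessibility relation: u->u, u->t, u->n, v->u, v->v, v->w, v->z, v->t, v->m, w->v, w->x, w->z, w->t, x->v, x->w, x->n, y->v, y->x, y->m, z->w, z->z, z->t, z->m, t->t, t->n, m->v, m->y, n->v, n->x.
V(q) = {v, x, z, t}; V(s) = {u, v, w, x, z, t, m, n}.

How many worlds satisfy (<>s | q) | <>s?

9

Let φ = (<>s | q) | <>s. Evaluate φ at each world:
  u (successors {u, t, n}): φ is true.
  v (successors {u, v, w, z, t, m}): φ is true.
  w (successors {v, x, z, t}): φ is true.
  x (successors {v, w, n}): φ is true.
  y (successors {v, x, m}): φ is true.
  z (successors {w, z, t, m}): φ is true.
  t (successors {t, n}): φ is true.
  m (successors {v, y}): φ is true.
  n (successors {v, x}): φ is true.
For instance, at w:
  At w: <>s | q is true, <>s is true, so (<>s | q) | <>s is true.
    At w: <>s is true, q is false, so <>s | q is true.
      At w: <>s requires s at some successor in {v, x, z, t}.
        s holds at v, so <>s is true at w.
    At w: <>s requires s at some successor in {v, x, z, t}.
      s holds at v, so <>s is true at w.
Satisfying worlds: {u, v, w, x, y, z, t, m, n}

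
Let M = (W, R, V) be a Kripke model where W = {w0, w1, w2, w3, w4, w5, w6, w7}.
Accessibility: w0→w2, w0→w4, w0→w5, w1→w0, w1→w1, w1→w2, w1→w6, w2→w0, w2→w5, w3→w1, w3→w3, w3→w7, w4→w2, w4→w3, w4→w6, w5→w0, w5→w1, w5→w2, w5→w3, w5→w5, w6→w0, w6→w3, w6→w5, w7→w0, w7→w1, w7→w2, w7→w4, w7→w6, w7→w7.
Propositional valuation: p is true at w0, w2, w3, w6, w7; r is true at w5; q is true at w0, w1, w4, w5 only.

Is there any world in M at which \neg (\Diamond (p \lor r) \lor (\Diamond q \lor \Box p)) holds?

Recall that \Box ψ holds at a world iff ψ holds at every accessible world, and \Diamond ψ holds iff ψ holds at some accessible world.
Let φ = \neg (\Diamond (p \lor r) \lor (\Diamond q \lor \Box p)). Evaluate φ at each world:
  w0 (successors {w2, w4, w5}): φ is false.
  w1 (successors {w0, w1, w2, w6}): φ is false.
  w2 (successors {w0, w5}): φ is false.
  w3 (successors {w1, w3, w7}): φ is false.
  w4 (successors {w2, w3, w6}): φ is false.
  w5 (successors {w0, w1, w2, w3, w5}): φ is false.
  w6 (successors {w0, w3, w5}): φ is false.
  w7 (successors {w0, w1, w2, w4, w6, w7}): φ is false.
For instance, at w3:
  At w3: \Diamond (p \lor r) \lor (\Diamond q \lor \Box p) is true, so \neg (\Diamond (p \lor r) \lor (\Diamond q \lor \Box p)) is false.
    At w3: \Diamond (p \lor r) is true, \Diamond q \lor \Box p is true, so \Diamond (p \lor r) \lor (\Diamond q \lor \Box p) is true.
      At w3: \Diamond (p \lor r) requires p \lor r at some successor in {w1, w3, w7}.
        p \lor r holds at w3, so \Diamond (p \lor r) is true at w3.
      At w3: \Diamond q is true, \Box p is false, so \Diamond q \lor \Box p is true.

No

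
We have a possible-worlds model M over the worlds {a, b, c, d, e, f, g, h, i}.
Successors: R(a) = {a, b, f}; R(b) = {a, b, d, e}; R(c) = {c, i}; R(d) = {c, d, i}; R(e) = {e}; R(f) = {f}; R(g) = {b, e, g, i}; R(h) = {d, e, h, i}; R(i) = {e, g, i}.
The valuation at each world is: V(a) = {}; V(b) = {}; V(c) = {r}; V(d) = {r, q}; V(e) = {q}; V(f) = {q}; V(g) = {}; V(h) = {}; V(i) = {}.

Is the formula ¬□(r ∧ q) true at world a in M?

Yes

Recall that □ψ holds at a world iff ψ holds at every accessible world, and ◇ψ holds iff ψ holds at some accessible world.
At a: □(r ∧ q) is false, so ¬□(r ∧ q) is true.
  At a: □(r ∧ q) requires r ∧ q at every successor {a, b, f}.
    r ∧ q fails at a, so □(r ∧ q) is false at a.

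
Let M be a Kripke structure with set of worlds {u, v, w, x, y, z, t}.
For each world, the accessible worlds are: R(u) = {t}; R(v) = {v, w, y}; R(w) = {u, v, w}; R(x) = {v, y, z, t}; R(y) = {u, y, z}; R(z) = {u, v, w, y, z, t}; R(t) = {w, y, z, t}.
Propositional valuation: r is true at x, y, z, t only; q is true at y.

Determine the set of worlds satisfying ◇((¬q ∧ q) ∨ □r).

Let φ = ◇((¬q ∧ q) ∨ □r). Evaluate φ at each world:
  u (successors {t}): φ is false.
  v (successors {v, w, y}): φ is false.
  w (successors {u, v, w}): φ is true.
  x (successors {v, y, z, t}): φ is false.
  y (successors {u, y, z}): φ is true.
  z (successors {u, v, w, y, z, t}): φ is true.
  t (successors {w, y, z, t}): φ is false.
For instance, at y:
  At y: ◇((¬q ∧ q) ∨ □r) requires (¬q ∧ q) ∨ □r at some successor in {u, y, z}.
    (¬q ∧ q) ∨ □r holds at u, so ◇((¬q ∧ q) ∨ □r) is true at y.
      At u: ¬q ∧ q is false, □r is true, so (¬q ∧ q) ∨ □r is true.
Satisfying worlds: {w, y, z}

w, y, z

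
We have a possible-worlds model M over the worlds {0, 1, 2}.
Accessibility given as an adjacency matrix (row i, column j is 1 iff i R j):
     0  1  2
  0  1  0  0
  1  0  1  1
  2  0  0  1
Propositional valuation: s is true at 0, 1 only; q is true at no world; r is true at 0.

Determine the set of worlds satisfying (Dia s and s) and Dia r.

0

Let φ = (Dia s and s) and Dia r. Evaluate φ at each world:
  0 (successors {0}): φ is true.
  1 (successors {1, 2}): φ is false.
  2 (successors {2}): φ is false.
For instance, at 1:
  At 1: Dia s and s is true, Dia r is false, so (Dia s and s) and Dia r is false.
    At 1: Dia s is true, s is true, so Dia s and s is true.
      At 1: Dia s requires s at some successor in {1, 2}.
        s holds at 1, so Dia s is true at 1.
    At 1: Dia r requires r at some successor in {1, 2}.
      At 1: r is false.
      At 2: r is false.
    So Dia r is false at 1.
Satisfying worlds: {0}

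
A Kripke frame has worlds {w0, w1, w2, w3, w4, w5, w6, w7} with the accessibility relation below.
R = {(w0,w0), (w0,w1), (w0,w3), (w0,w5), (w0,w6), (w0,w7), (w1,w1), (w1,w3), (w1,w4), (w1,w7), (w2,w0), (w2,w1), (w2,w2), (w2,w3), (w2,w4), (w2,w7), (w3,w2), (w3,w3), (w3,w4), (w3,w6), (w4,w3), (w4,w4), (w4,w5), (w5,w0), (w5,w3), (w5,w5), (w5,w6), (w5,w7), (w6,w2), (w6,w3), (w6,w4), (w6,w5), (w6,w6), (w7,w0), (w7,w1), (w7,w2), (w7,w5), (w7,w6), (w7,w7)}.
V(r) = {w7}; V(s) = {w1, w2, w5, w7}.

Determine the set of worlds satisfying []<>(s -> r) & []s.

Let φ = []<>(s -> r) & []s. Evaluate φ at each world:
  w0 (successors {w0, w1, w3, w5, w6, w7}): φ is false.
  w1 (successors {w1, w3, w4, w7}): φ is false.
  w2 (successors {w0, w1, w2, w3, w4, w7}): φ is false.
  w3 (successors {w2, w3, w4, w6}): φ is false.
  w4 (successors {w3, w4, w5}): φ is false.
  w5 (successors {w0, w3, w5, w6, w7}): φ is false.
  w6 (successors {w2, w3, w4, w5, w6}): φ is false.
  w7 (successors {w0, w1, w2, w5, w6, w7}): φ is false.
For instance, at w3:
  At w3: []<>(s -> r) is true, []s is false, so []<>(s -> r) & []s is false.
    At w3: []<>(s -> r) requires <>(s -> r) at every successor {w2, w3, w4, w6}.
      At w2: <>(s -> r) is true.
      At w3: <>(s -> r) is true.
      At w4: <>(s -> r) is true.
      At w6: <>(s -> r) is true.
    So []<>(s -> r) is true at w3.
    At w3: []s requires s at every successor {w2, w3, w4, w6}.
      s fails at w3, so []s is false at w3.
Satisfying worlds: none.

none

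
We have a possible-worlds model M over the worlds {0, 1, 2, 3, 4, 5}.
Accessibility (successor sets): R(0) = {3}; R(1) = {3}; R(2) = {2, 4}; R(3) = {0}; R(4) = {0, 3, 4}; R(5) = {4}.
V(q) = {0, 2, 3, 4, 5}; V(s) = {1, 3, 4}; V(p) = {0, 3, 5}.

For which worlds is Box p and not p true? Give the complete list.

1

Let φ = Box p and not p. Evaluate φ at each world:
  0 (successors {3}): φ is false.
  1 (successors {3}): φ is true.
  2 (successors {2, 4}): φ is false.
  3 (successors {0}): φ is false.
  4 (successors {0, 3, 4}): φ is false.
  5 (successors {4}): φ is false.
For instance, at 4:
  At 4: Box p is false, not p is true, so Box p and not p is false.
    At 4: Box p requires p at every successor {0, 3, 4}.
      p fails at 4, so Box p is false at 4.
Satisfying worlds: {1}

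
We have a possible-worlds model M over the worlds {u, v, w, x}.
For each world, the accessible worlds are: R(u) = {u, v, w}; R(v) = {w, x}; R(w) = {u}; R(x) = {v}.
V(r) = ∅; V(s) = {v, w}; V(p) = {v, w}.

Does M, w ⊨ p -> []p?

At w: p is true, []p is false, so p -> []p is false.
  At w: []p requires p at every successor {u}.
    p fails at u, so []p is false at w.

No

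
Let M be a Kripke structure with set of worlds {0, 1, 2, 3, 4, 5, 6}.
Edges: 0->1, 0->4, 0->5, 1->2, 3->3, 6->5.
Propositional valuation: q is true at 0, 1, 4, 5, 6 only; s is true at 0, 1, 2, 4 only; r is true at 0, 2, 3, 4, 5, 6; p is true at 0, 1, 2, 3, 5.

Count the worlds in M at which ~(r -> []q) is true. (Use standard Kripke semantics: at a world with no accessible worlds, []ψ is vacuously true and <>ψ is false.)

Let φ = ~(r -> []q). Evaluate φ at each world:
  0 (successors {1, 4, 5}): φ is false.
  1 (successors {2}): φ is false.
  2 (successors ∅): φ is false.
  3 (successors {3}): φ is true.
  4 (successors ∅): φ is false.
  5 (successors ∅): φ is false.
  6 (successors {5}): φ is false.
For instance, at 6:
  At 6: r -> []q is true, so ~(r -> []q) is false.
    At 6: r is true, []q is true, so r -> []q is true.
      At 6: []q requires q at every successor {5}.
        At 5: q is true.
      So []q is true at 6.
Satisfying worlds: {3}

1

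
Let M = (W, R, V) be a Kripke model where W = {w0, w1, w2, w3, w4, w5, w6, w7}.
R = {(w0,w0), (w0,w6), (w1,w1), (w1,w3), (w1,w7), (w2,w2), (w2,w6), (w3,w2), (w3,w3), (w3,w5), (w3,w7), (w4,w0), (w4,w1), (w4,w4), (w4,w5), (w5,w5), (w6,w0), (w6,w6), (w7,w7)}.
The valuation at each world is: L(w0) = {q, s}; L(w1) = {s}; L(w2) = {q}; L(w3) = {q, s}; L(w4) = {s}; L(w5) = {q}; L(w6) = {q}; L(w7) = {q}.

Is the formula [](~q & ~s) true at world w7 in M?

At w7: [](~q & ~s) requires ~q & ~s at every successor {w7}.
  ~q & ~s fails at w7, so [](~q & ~s) is false at w7.

No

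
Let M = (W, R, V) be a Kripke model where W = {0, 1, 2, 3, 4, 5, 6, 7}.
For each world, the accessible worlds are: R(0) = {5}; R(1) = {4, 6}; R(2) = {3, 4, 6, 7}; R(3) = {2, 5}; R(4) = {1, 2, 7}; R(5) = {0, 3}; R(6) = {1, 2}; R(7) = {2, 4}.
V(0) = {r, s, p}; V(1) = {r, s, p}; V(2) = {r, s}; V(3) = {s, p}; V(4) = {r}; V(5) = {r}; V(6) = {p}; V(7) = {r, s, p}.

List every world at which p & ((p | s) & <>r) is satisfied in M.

0, 1, 3, 6, 7

Let φ = p & ((p | s) & <>r). Evaluate φ at each world:
  0 (successors {5}): φ is true.
  1 (successors {4, 6}): φ is true.
  2 (successors {3, 4, 6, 7}): φ is false.
  3 (successors {2, 5}): φ is true.
  4 (successors {1, 2, 7}): φ is false.
  5 (successors {0, 3}): φ is false.
  6 (successors {1, 2}): φ is true.
  7 (successors {2, 4}): φ is true.
For instance, at 1:
  At 1: p is true, (p | s) & <>r is true, so p & ((p | s) & <>r) is true.
    At 1: p | s is true, <>r is true, so (p | s) & <>r is true.
      At 1: <>r requires r at some successor in {4, 6}.
        r holds at 4, so <>r is true at 1.
Satisfying worlds: {0, 1, 3, 6, 7}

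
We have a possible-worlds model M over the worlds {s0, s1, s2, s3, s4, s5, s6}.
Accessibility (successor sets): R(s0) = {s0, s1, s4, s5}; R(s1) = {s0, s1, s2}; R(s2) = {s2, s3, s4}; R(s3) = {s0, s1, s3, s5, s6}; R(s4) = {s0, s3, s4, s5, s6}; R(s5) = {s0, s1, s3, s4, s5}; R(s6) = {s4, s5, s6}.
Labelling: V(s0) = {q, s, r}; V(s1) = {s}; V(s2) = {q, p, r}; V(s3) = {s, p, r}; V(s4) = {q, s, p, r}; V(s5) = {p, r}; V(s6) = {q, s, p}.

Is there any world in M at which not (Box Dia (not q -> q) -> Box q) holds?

Yes

Recall that Box ψ holds at a world iff ψ holds at every accessible world, and Dia ψ holds iff ψ holds at some accessible world.
Let φ = not (Box Dia (not q -> q) -> Box q). Evaluate φ at each world:
  s0 (successors {s0, s1, s4, s5}): φ is true.
  s1 (successors {s0, s1, s2}): φ is true.
  s2 (successors {s2, s3, s4}): φ is true.
  s3 (successors {s0, s1, s3, s5, s6}): φ is true.
  s4 (successors {s0, s3, s4, s5, s6}): φ is true.
  s5 (successors {s0, s1, s3, s4, s5}): φ is true.
  s6 (successors {s4, s5, s6}): φ is true.
Detail at s0 (witness):
  At s0: Box Dia (not q -> q) -> Box q is false, so not (Box Dia (not q -> q) -> Box q) is true.
    At s0: Box Dia (not q -> q) is true, Box q is false, so Box Dia (not q -> q) -> Box q is false.
      At s0: Box Dia (not q -> q) requires Dia (not q -> q) at every successor {s0, s1, s4, s5}.
        At s0: Dia (not q -> q) is true.
        At s1: Dia (not q -> q) is true.
        At s4: Dia (not q -> q) is true.
        At s5: Dia (not q -> q) is true.
      So Box Dia (not q -> q) is true at s0.
      At s0: Box q requires q at every successor {s0, s1, s4, s5}.
        q fails at s1, so Box q is false at s0.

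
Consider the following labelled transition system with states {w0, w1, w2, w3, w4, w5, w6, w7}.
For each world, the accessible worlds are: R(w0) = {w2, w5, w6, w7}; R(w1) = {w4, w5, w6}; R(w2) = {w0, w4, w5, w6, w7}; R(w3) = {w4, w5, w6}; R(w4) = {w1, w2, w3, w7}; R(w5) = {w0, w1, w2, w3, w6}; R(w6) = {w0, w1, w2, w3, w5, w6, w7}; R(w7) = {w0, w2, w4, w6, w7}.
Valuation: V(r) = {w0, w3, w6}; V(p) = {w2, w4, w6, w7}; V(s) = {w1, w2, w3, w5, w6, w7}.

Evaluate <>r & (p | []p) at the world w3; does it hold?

No

Recall that []ψ holds at a world iff ψ holds at every accessible world, and <>ψ holds iff ψ holds at some accessible world.
At w3: <>r is true, p | []p is false, so <>r & (p | []p) is false.
  At w3: <>r requires r at some successor in {w4, w5, w6}.
    r holds at w6, so <>r is true at w3.
  At w3: p is false, []p is false, so p | []p is false.
    At w3: []p requires p at every successor {w4, w5, w6}.
      p fails at w5, so []p is false at w3.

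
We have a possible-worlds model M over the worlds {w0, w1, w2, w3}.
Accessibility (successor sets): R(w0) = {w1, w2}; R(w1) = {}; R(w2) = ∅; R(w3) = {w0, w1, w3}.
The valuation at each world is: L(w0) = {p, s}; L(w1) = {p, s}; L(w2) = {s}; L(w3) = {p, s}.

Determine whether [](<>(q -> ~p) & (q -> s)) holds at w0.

No

Recall that []ψ holds at a world iff ψ holds at every accessible world, and <>ψ holds iff ψ holds at some accessible world.
At w0: [](<>(q -> ~p) & (q -> s)) requires <>(q -> ~p) & (q -> s) at every successor {w1, w2}.
  <>(q -> ~p) & (q -> s) fails at w1, so [](<>(q -> ~p) & (q -> s)) is false at w0.
    At w1: <>(q -> ~p) is false, q -> s is true, so <>(q -> ~p) & (q -> s) is false.
      At w1: no accessible worlds, so <>(q -> ~p) is false.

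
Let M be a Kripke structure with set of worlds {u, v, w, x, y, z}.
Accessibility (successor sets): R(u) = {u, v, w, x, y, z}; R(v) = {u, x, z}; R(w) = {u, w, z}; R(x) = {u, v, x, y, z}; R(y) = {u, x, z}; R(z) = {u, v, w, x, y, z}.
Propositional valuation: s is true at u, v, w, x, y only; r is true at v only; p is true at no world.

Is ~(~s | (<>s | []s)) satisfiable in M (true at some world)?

Let φ = ~(~s | (<>s | []s)). Evaluate φ at each world:
  u (successors {u, v, w, x, y, z}): φ is false.
  v (successors {u, x, z}): φ is false.
  w (successors {u, w, z}): φ is false.
  x (successors {u, v, x, y, z}): φ is false.
  y (successors {u, x, z}): φ is false.
  z (successors {u, v, w, x, y, z}): φ is false.
For instance, at u:
  At u: ~s | (<>s | []s) is true, so ~(~s | (<>s | []s)) is false.
    At u: ~s is false, <>s | []s is true, so ~s | (<>s | []s) is true.
      At u: <>s is true, []s is false, so <>s | []s is true.

No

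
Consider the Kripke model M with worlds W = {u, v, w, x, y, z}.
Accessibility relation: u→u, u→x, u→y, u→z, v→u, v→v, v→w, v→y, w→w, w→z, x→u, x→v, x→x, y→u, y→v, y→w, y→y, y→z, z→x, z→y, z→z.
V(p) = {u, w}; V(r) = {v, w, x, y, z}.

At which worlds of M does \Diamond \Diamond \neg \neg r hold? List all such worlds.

u, v, w, x, y, z

Let φ = \Diamond \Diamond \neg \neg r. Evaluate φ at each world:
  u (successors {u, x, y, z}): φ is true.
  v (successors {u, v, w, y}): φ is true.
  w (successors {w, z}): φ is true.
  x (successors {u, v, x}): φ is true.
  y (successors {u, v, w, y, z}): φ is true.
  z (successors {x, y, z}): φ is true.
For instance, at z:
  At z: \Diamond \Diamond \neg \neg r requires \Diamond \neg \neg r at some successor in {x, y, z}.
    \Diamond \neg \neg r holds at x, so \Diamond \Diamond \neg \neg r is true at z.
      At x: \Diamond \neg \neg r requires \neg \neg r at some successor in {u, v, x}.
        \neg \neg r holds at v, so \Diamond \neg \neg r is true at x.
Satisfying worlds: {u, v, w, x, y, z}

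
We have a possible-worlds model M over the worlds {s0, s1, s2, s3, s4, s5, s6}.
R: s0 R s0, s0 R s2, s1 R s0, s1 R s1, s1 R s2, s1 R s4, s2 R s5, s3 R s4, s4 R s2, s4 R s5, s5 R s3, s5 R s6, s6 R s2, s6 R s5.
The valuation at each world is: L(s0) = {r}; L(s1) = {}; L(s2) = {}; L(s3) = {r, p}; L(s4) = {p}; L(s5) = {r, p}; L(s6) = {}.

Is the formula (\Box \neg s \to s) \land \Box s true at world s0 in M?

At s0: \Box \neg s \to s is false, \Box s is false, so (\Box \neg s \to s) \land \Box s is false.
  At s0: \Box \neg s is true, s is false, so \Box \neg s \to s is false.
    At s0: \Box \neg s requires \neg s at every successor {s0, s2}.
      At s0: \neg s is true.
      At s2: \neg s is true.
    So \Box \neg s is true at s0.
  At s0: \Box s requires s at every successor {s0, s2}.
    s fails at s0, so \Box s is false at s0.

No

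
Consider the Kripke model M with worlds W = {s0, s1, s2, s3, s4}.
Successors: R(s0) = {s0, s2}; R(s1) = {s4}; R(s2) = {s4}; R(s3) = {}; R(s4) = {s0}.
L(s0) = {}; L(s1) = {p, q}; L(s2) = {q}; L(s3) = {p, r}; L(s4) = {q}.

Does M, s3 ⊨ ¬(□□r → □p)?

No

At s3: □□r → □p is true, so ¬(□□r → □p) is false.
  At s3: □□r is true, □p is true, so □□r → □p is true.
    At s3: no accessible worlds, so □□r holds vacuously.
    At s3: no accessible worlds, so □p holds vacuously.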